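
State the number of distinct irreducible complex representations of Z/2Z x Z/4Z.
8

Reasoning: The number of irreducible complex representations of a finite group equals its number of conjugacy classes. Z/2Z x Z/4Z is abelian of order 8, so every element is its own conjugacy class: 8 classes, so Z/2Z x Z/4Z (order 8) has exactly 8 irreducible complex representations.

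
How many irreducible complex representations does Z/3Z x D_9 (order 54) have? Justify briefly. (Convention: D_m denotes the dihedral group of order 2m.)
18

Why: The number of irreducible complex representations of a finite group equals its number of conjugacy classes. For a direct product, #classes(G x H) = #classes(G) * #classes(H). Z/3Z has 3 classes (abelian), D_9 has 6 classes, so 3 * 6 = 18, so Z/3Z x D_9 (order 54) has exactly 18 irreducible complex representations.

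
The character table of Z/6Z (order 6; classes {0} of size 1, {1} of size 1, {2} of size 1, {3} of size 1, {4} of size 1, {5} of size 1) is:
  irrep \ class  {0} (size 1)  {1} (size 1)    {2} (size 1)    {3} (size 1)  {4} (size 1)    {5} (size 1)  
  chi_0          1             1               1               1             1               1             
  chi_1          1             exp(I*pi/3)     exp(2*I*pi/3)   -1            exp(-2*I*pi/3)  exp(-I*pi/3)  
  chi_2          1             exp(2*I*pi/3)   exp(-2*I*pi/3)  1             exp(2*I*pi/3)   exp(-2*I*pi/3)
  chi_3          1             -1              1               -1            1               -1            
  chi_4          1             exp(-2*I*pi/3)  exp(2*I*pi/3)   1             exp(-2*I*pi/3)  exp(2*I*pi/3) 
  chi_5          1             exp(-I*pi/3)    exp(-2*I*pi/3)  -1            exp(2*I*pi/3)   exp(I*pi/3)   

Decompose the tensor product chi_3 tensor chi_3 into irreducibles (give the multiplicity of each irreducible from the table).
chi_3 tensor chi_3 = chi_0 (all other irreducibles have multiplicity 0).

Justification: The character of a tensor product is the pointwise product (chi_3 * chi_3)(C) = chi_3(C) * chi_3(C):
  {0}: (1)*(1), {1}: (-1)*(-1), {2}: (1)*(1), {3}: (-1)*(-1), {4}: (1)*(1), {5}: (-1)*(-1)
so (chi_3 * chi_3) takes values
  {0} -> 1, {1} -> 1, {2} -> 1, {3} -> 1, {4} -> 1, {5} -> 1.
Now take the inner product of this character with each irreducible chi from the table, <chi_3*chi_3, chi> = (1/6) sum_C |C| (chi_3*chi_3)(C) conj(chi(C)):
  <chi_3*chi_3, chi_0> = (1/6)[1*(1)*conj(1) + 1*(1)*conj(1) + 1*(1)*conj(1) + 1*(1)*conj(1) + 1*(1)*conj(1) + 1*(1)*conj(1)]
      = (1/6)[(1) + (1) + (1) + (1) + (1) + (1)] = 6/6 = 1
  <chi_3*chi_3, chi_1> = (1/6)[1*(1)*conj(1) + 1*(1)*conj(exp(I*pi/3)) + 1*(1)*conj(exp(2*I*pi/3)) + 1*(1)*conj(-1) + 1*(1)*conj(exp(-2*I*pi/3)) + 1*(1)*conj(exp(-I*pi/3))]
      = (1/6)[(1) + (exp(-I*pi/3)) + (exp(-2*I*pi/3)) + (-1) + (exp(2*I*pi/3)) + (exp(I*pi/3))] = 0/6 = 0
  <chi_3*chi_3, chi_2> = (1/6)[1*(1)*conj(1) + 1*(1)*conj(exp(2*I*pi/3)) + 1*(1)*conj(exp(-2*I*pi/3)) + 1*(1)*conj(1) + 1*(1)*conj(exp(2*I*pi/3)) + 1*(1)*conj(exp(-2*I*pi/3))]
      = (1/6)[(1) + (exp(-2*I*pi/3)) + (exp(2*I*pi/3)) + (1) + (exp(-2*I*pi/3)) + (exp(2*I*pi/3))] = 0/6 = 0
  <chi_3*chi_3, chi_3> = (1/6)[1*(1)*conj(1) + 1*(1)*conj(-1) + 1*(1)*conj(1) + 1*(1)*conj(-1) + 1*(1)*conj(1) + 1*(1)*conj(-1)]
      = (1/6)[(1) + (-1) + (1) + (-1) + (1) + (-1)] = 0/6 = 0
  <chi_3*chi_3, chi_4> = (1/6)[1*(1)*conj(1) + 1*(1)*conj(exp(-2*I*pi/3)) + 1*(1)*conj(exp(2*I*pi/3)) + 1*(1)*conj(1) + 1*(1)*conj(exp(-2*I*pi/3)) + 1*(1)*conj(exp(2*I*pi/3))]
      = (1/6)[(1) + (exp(2*I*pi/3)) + (exp(-2*I*pi/3)) + (1) + (exp(2*I*pi/3)) + (exp(-2*I*pi/3))] = 0/6 = 0
  <chi_3*chi_3, chi_5> = (1/6)[1*(1)*conj(1) + 1*(1)*conj(exp(-I*pi/3)) + 1*(1)*conj(exp(-2*I*pi/3)) + 1*(1)*conj(-1) + 1*(1)*conj(exp(2*I*pi/3)) + 1*(1)*conj(exp(I*pi/3))]
      = (1/6)[(1) + (exp(I*pi/3)) + (exp(2*I*pi/3)) + (-1) + (exp(-2*I*pi/3)) + (exp(-I*pi/3))] = 0/6 = 0
(Exp terms are combined using exp(i*s)*conj(exp(i*t)) = exp(i*(s-t)), and sums of them are collapsed using the identity that for every m > 1 the m distinct m-th roots of unity sum to 0, e.g. 1 + exp(2*I*pi/3) + exp(-2*I*pi/3) = 0.)
Hence the multiplicities are chi_0: 1. Dimension check: dim(chi_3)*dim(chi_3) = 1*1 = 1 and sum (mult * dim) = 1*1 = 1.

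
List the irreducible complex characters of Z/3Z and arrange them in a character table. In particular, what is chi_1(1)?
Character table of Z/3Z (irreps indexed chi_0,...,chi_2 with chi_k(m) = zeta_3^(k*m), zeta_3 = exp(2*pi*i/3)):
  irrep \ class  {0} (size 1)  {1} (size 1)    {2} (size 1)  
  chi_0          1             1               1             
  chi_1          1             exp(2*I*pi/3)   exp(-2*I*pi/3)
  chi_2          1             exp(-2*I*pi/3)  exp(2*I*pi/3) 

Spot check: chi_1(1) = zeta_3^(1*1) = zeta_3^1 = exp(2*I*pi/3).

Z/3Z is abelian, so all 3 irreducible complex representations are 1-dimensional. They are given by chi_k(m) = zeta_3^(k*m) for k = 0,...,2. Row orthogonality: sum_m chi_k(m) conj(chi_l(m)) = 3 * [k = l].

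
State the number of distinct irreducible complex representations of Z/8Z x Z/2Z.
16

Working: The number of irreducible complex representations of a finite group equals its number of conjugacy classes. Z/8Z x Z/2Z is abelian of order 16, so every element is its own conjugacy class: 16 classes, so Z/8Z x Z/2Z (order 16) has exactly 16 irreducible complex representations.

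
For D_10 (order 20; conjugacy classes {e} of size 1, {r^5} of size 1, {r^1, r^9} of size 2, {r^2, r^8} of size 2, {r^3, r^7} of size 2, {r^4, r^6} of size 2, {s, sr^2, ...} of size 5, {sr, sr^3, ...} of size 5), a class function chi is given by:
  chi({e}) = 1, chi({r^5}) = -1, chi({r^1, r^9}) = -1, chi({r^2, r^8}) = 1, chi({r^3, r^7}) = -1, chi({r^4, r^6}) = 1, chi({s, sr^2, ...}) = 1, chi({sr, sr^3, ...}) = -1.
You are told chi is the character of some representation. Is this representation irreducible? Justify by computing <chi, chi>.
Irreducible: <chi, chi> = 1.

Proof sketch: <chi, chi> = (1/|G|) sum_C |C| * |chi(C)|^2 = (1/20)[1*|1|^2 + 1*|-1|^2 + 2*|-1|^2 + 2*|1|^2 + 2*|-1|^2 + 2*|1|^2 + 5*|1|^2 + 5*|-1|^2]
  = (1/20)[(1) + (1) + (2) + (2) + (2) + (2) + (5) + (5)] = 20/20 = 1.
A character is irreducible iff <chi, chi> = 1, so this representation is irreducible.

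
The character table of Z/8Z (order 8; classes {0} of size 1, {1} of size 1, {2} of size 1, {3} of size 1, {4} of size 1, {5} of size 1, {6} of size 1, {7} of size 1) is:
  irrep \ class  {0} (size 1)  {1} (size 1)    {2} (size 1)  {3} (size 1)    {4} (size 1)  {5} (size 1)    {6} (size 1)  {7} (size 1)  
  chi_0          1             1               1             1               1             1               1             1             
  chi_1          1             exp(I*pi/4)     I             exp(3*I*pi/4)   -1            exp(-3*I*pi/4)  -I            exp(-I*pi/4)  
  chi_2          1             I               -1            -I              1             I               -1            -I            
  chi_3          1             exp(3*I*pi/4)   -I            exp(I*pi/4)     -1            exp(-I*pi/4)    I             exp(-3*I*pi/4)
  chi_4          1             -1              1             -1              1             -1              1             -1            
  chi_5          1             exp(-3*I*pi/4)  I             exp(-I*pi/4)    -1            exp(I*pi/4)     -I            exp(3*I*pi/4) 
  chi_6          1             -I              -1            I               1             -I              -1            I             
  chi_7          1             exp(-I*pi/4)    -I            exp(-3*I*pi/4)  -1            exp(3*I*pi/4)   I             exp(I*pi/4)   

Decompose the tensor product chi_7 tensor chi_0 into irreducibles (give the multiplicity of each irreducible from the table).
chi_7 tensor chi_0 = chi_7 (all other irreducibles have multiplicity 0).

Argument: The character of a tensor product is the pointwise product (chi_7 * chi_0)(C) = chi_7(C) * chi_0(C):
  {0}: (1)*(1), {1}: (exp(-I*pi/4))*(1), {2}: (-I)*(1), {3}: (exp(-3*I*pi/4))*(1), {4}: (-1)*(1), {5}: (exp(3*I*pi/4))*(1), {6}: (I)*(1), {7}: (exp(I*pi/4))*(1)
so (chi_7 * chi_0) takes values
  {0} -> 1, {1} -> exp(-I*pi/4), {2} -> -I, {3} -> exp(-3*I*pi/4), {4} -> -1, {5} -> exp(3*I*pi/4), {6} -> I, {7} -> exp(I*pi/4).
Now take the inner product of this character with each irreducible chi from the table, <chi_7*chi_0, chi> = (1/8) sum_C |C| (chi_7*chi_0)(C) conj(chi(C)):
  <chi_7*chi_0, chi_0> = (1/8)[1*(1)*conj(1) + 1*(exp(-I*pi/4))*conj(1) + 1*(-I)*conj(1) + 1*(exp(-3*I*pi/4))*conj(1) + 1*(-1)*conj(1) + 1*(exp(3*I*pi/4))*conj(1) + 1*(I)*conj(1) + 1*(exp(I*pi/4))*conj(1)]
      = (1/8)[(1) + (exp(-I*pi/4)) + (-I) + (exp(-3*I*pi/4)) + (-1) + (exp(3*I*pi/4)) + (I) + (exp(I*pi/4))] = 0/8 = 0
  <chi_7*chi_0, chi_1> = (1/8)[1*(1)*conj(1) + 1*(exp(-I*pi/4))*conj(exp(I*pi/4)) + 1*(-I)*conj(I) + 1*(exp(-3*I*pi/4))*conj(exp(3*I*pi/4)) + 1*(-1)*conj(-1) + 1*(exp(3*I*pi/4))*conj(exp(-3*I*pi/4)) + 1*(I)*conj(-I) + 1*(exp(I*pi/4))*conj(exp(-I*pi/4))]
      = (1/8)[(1) + (-I) + (-1) + (I) + (1) + (-I) + (-1) + (I)] = 0/8 = 0
  <chi_7*chi_0, chi_2> = (1/8)[1*(1)*conj(1) + 1*(exp(-I*pi/4))*conj(I) + 1*(-I)*conj(-1) + 1*(exp(-3*I*pi/4))*conj(-I) + 1*(-1)*conj(1) + 1*(exp(3*I*pi/4))*conj(I) + 1*(I)*conj(-1) + 1*(exp(I*pi/4))*conj(-I)]
      = (1/8)[(1) + (-exp(I*pi/4)) + (I) + (exp(-I*pi/4)) + (-1) + (-exp(-3*I*pi/4)) + (-I) + (exp(3*I*pi/4))] = 0/8 = 0
  <chi_7*chi_0, chi_3> = (1/8)[1*(1)*conj(1) + 1*(exp(-I*pi/4))*conj(exp(3*I*pi/4)) + 1*(-I)*conj(-I) + 1*(exp(-3*I*pi/4))*conj(exp(I*pi/4)) + 1*(-1)*conj(-1) + 1*(exp(3*I*pi/4))*conj(exp(-I*pi/4)) + 1*(I)*conj(I) + 1*(exp(I*pi/4))*conj(exp(-3*I*pi/4))]
      = (1/8)[(1) + (-1) + (1) + (-1) + (1) + (-1) + (1) + (-1)] = 0/8 = 0
  <chi_7*chi_0, chi_4> = (1/8)[1*(1)*conj(1) + 1*(exp(-I*pi/4))*conj(-1) + 1*(-I)*conj(1) + 1*(exp(-3*I*pi/4))*conj(-1) + 1*(-1)*conj(1) + 1*(exp(3*I*pi/4))*conj(-1) + 1*(I)*conj(1) + 1*(exp(I*pi/4))*conj(-1)]
      = (1/8)[(1) + (-exp(-I*pi/4)) + (-I) + (-exp(-3*I*pi/4)) + (-1) + (-exp(3*I*pi/4)) + (I) + (-exp(I*pi/4))] = 0/8 = 0
  <chi_7*chi_0, chi_5> = (1/8)[1*(1)*conj(1) + 1*(exp(-I*pi/4))*conj(exp(-3*I*pi/4)) + 1*(-I)*conj(I) + 1*(exp(-3*I*pi/4))*conj(exp(-I*pi/4)) + 1*(-1)*conj(-1) + 1*(exp(3*I*pi/4))*conj(exp(I*pi/4)) + 1*(I)*conj(-I) + 1*(exp(I*pi/4))*conj(exp(3*I*pi/4))]
      = (1/8)[(1) + (I) + (-1) + (-I) + (1) + (I) + (-1) + (-I)] = 0/8 = 0
  <chi_7*chi_0, chi_6> = (1/8)[1*(1)*conj(1) + 1*(exp(-I*pi/4))*conj(-I) + 1*(-I)*conj(-1) + 1*(exp(-3*I*pi/4))*conj(I) + 1*(-1)*conj(1) + 1*(exp(3*I*pi/4))*conj(-I) + 1*(I)*conj(-1) + 1*(exp(I*pi/4))*conj(I)]
      = (1/8)[(1) + (exp(I*pi/4)) + (I) + (-exp(-I*pi/4)) + (-1) + (exp(-3*I*pi/4)) + (-I) + (-exp(3*I*pi/4))] = 0/8 = 0
  <chi_7*chi_0, chi_7> = (1/8)[1*(1)*conj(1) + 1*(exp(-I*pi/4))*conj(exp(-I*pi/4)) + 1*(-I)*conj(-I) + 1*(exp(-3*I*pi/4))*conj(exp(-3*I*pi/4)) + 1*(-1)*conj(-1) + 1*(exp(3*I*pi/4))*conj(exp(3*I*pi/4)) + 1*(I)*conj(I) + 1*(exp(I*pi/4))*conj(exp(I*pi/4))]
      = (1/8)[(1) + (1) + (1) + (1) + (1) + (1) + (1) + (1)] = 8/8 = 1
(Exp terms are combined using exp(i*s)*conj(exp(i*t)) = exp(i*(s-t)), and sums of them are collapsed using the identity that for every m > 1 the m distinct m-th roots of unity sum to 0, e.g. 1 + exp(2*I*pi/3) + exp(-2*I*pi/3) = 0.)
Hence the multiplicities are chi_7: 1. Dimension check: dim(chi_7)*dim(chi_0) = 1*1 = 1 and sum (mult * dim) = 1*1 = 1.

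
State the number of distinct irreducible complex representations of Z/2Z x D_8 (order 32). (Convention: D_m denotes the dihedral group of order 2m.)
14

The number of irreducible complex representations of a finite group equals its number of conjugacy classes. For a direct product, #classes(G x H) = #classes(G) * #classes(H). Z/2Z has 2 classes (abelian), D_8 has 7 classes, so 2 * 7 = 14, so Z/2Z x D_8 (order 32) has exactly 14 irreducible complex representations.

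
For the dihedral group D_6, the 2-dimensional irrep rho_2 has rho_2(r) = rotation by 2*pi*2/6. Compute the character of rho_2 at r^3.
chi_{rho_2}(r^3) = 2*cos(2*pi*2*3/6) = 2

Justification: rho_2(r^3) is rotation by angle 2*pi*2*3/6, whose trace is 2*cos(2*pi*2*3/6) = 2.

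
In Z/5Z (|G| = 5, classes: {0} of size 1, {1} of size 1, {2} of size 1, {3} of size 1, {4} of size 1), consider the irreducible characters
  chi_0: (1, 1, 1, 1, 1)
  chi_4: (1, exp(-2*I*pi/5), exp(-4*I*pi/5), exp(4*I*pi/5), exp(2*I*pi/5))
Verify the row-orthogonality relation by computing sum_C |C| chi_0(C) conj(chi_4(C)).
Sum = 0; so <chi_0, chi_4> = 0 (distinct irreducibles are orthogonal).

Details: Compute term by term over conjugacy classes (|C| * chi_0(C) * conj(chi_4(C))):
  1*(1)*conj(1) + 1*(1)*conj(exp(-2*I*pi/5)) + 1*(1)*conj(exp(-4*I*pi/5)) + 1*(1)*conj(exp(4*I*pi/5)) + 1*(1)*conj(exp(2*I*pi/5))
  = (1) + (exp(2*I*pi/5)) + (exp(4*I*pi/5)) + (exp(-4*I*pi/5)) + (exp(-2*I*pi/5))
  = 0.
(Exp terms are combined using exp(i*s)*conj(exp(i*t)) = exp(i*(s-t)), and sums of them are collapsed using the identity that for every m > 1 the m distinct m-th roots of unity sum to 0, e.g. 1 + exp(2*I*pi/3) + exp(-2*I*pi/3) = 0.)
Dividing by |G| = 5 gives 0/5 = 0, matching the row-orthogonality relation <chi_0, chi_4> = [chi_0 = chi_4].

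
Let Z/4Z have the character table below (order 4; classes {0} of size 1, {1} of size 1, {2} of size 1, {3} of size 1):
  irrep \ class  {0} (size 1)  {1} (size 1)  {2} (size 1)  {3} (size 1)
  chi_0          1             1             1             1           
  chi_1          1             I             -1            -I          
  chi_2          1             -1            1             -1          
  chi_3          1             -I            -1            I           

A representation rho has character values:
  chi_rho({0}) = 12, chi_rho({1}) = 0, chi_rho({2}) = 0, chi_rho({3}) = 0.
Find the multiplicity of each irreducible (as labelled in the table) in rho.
Multiplicities: chi_0: 3, chi_1: 3, chi_2: 3, chi_3: 3.

Use <chi_rho, chi> = (1/|G|) sum_C |C| * chi_rho(C) * conj(chi(C)) with |G| = 4 for each irreducible chi in the table:
  <chi_rho, chi_0> = (1/4)[1*(12)*conj(1) + 1*(0)*conj(1) + 1*(0)*conj(1) + 1*(0)*conj(1)]
      = (1/4)[(12) + (0) + (0) + (0)] = 12/4 = 3
  <chi_rho, chi_1> = (1/4)[1*(12)*conj(1) + 1*(0)*conj(I) + 1*(0)*conj(-1) + 1*(0)*conj(-I)]
      = (1/4)[(12) + (0) + (0) + (0)] = 12/4 = 3
  <chi_rho, chi_2> = (1/4)[1*(12)*conj(1) + 1*(0)*conj(-1) + 1*(0)*conj(1) + 1*(0)*conj(-1)]
      = (1/4)[(12) + (0) + (0) + (0)] = 12/4 = 3
  <chi_rho, chi_3> = (1/4)[1*(12)*conj(1) + 1*(0)*conj(-I) + 1*(0)*conj(-1) + 1*(0)*conj(I)]
      = (1/4)[(12) + (0) + (0) + (0)] = 12/4 = 3
(Exp terms are combined using exp(i*s)*conj(exp(i*t)) = exp(i*(s-t)), and sums of them are collapsed using the identity that for every m > 1 the m distinct m-th roots of unity sum to 0, e.g. 1 + exp(2*I*pi/3) + exp(-2*I*pi/3) = 0.)
Dimension check: dim(rho) = sum (mult * dim) = 3*1 + 3*1 + 3*1 + 3*1 = 12 = chi_rho(e) = 12.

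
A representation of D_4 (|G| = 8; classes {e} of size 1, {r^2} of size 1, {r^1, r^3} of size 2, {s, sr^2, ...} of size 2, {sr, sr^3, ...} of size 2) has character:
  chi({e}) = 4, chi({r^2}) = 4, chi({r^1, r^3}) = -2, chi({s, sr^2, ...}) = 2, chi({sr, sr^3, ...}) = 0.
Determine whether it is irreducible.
Not irreducible (reducible): <chi, chi> = 6 > 1.

Working: <chi, chi> = (1/|G|) sum_C |C| * |chi(C)|^2 = (1/8)[1*|4|^2 + 1*|4|^2 + 2*|-2|^2 + 2*|2|^2 + 2*|0|^2]
  = (1/8)[(16) + (16) + (8) + (8) + (0)] = 48/8 = 6.
A character is irreducible iff <chi, chi> = 1, so this representation is reducible.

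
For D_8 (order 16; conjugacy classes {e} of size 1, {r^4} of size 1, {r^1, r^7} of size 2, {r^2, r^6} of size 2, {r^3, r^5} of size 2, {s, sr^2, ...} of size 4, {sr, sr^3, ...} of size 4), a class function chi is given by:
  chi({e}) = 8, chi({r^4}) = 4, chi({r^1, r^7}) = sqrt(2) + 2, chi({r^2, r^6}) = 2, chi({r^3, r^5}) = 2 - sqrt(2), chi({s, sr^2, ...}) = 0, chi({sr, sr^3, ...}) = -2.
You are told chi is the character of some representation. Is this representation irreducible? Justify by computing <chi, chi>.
Not irreducible (reducible): <chi, chi> = 8 > 1.

Argument: <chi, chi> = (1/|G|) sum_C |C| * |chi(C)|^2 = (1/16)[1*|8|^2 + 1*|4|^2 + 2*|sqrt(2) + 2|^2 + 2*|2|^2 + 2*|2 - sqrt(2)|^2 + 4*|0|^2 + 4*|-2|^2]
  = (1/16)[(64) + (16) + (8*sqrt(2) + 12) + (8) + (12 - 8*sqrt(2)) + (0) + (16)] = 128/16 = 8.
A character is irreducible iff <chi, chi> = 1, so this representation is reducible.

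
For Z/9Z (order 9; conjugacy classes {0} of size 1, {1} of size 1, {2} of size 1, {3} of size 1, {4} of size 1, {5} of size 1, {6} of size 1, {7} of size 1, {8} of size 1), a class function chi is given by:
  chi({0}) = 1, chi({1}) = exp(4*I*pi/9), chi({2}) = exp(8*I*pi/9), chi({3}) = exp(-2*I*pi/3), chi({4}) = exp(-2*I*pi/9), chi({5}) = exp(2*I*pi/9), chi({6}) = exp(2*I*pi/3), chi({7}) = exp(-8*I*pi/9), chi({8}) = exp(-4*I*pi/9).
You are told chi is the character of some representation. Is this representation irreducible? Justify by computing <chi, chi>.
Irreducible: <chi, chi> = 1.

Working: <chi, chi> = (1/|G|) sum_C |C| * |chi(C)|^2 = (1/9)[1*|1|^2 + 1*|exp(4*I*pi/9)|^2 + 1*|exp(8*I*pi/9)|^2 + 1*|exp(-2*I*pi/3)|^2 + 1*|exp(-2*I*pi/9)|^2 + 1*|exp(2*I*pi/9)|^2 + 1*|exp(2*I*pi/3)|^2 + 1*|exp(-8*I*pi/9)|^2 + 1*|exp(-4*I*pi/9)|^2]
  = (1/9)[(1) + (1) + (1) + (1) + (1) + (1) + (1) + (1) + (1)] = 9/9 = 1.
(Exp terms are combined using exp(i*s)*conj(exp(i*t)) = exp(i*(s-t)), and sums of them are collapsed using the identity that for every m > 1 the m distinct m-th roots of unity sum to 0, e.g. 1 + exp(2*I*pi/3) + exp(-2*I*pi/3) = 0.)
A character is irreducible iff <chi, chi> = 1, so this representation is irreducible.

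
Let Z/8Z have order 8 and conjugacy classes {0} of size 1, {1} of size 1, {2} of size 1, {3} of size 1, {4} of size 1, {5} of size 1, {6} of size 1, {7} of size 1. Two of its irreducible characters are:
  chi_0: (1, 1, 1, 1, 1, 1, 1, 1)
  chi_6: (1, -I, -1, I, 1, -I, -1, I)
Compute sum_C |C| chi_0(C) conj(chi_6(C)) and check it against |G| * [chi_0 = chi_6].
Sum = 0; so <chi_0, chi_6> = 0 (distinct irreducibles are orthogonal).

Argument: Compute term by term over conjugacy classes (|C| * chi_0(C) * conj(chi_6(C))):
  1*(1)*conj(1) + 1*(1)*conj(-I) + 1*(1)*conj(-1) + 1*(1)*conj(I) + 1*(1)*conj(1) + 1*(1)*conj(-I) + 1*(1)*conj(-1) + 1*(1)*conj(I)
  = (1) + (I) + (-1) + (-I) + (1) + (I) + (-1) + (-I)
  = 0.
(Exp terms are combined using exp(i*s)*conj(exp(i*t)) = exp(i*(s-t)), and sums of them are collapsed using the identity that for every m > 1 the m distinct m-th roots of unity sum to 0, e.g. 1 + exp(2*I*pi/3) + exp(-2*I*pi/3) = 0.)
Dividing by |G| = 8 gives 0/8 = 0, matching the row-orthogonality relation <chi_0, chi_6> = [chi_0 = chi_6].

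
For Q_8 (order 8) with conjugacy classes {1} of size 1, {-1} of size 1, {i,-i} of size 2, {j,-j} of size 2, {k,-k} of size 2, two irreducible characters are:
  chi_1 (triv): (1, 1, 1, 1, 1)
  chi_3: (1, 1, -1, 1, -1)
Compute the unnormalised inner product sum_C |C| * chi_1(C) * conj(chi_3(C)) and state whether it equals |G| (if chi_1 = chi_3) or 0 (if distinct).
Sum = 0; so <chi_1, chi_3> = 0 (distinct irreducibles are orthogonal).

Reasoning: Compute term by term over conjugacy classes (|C| * chi_1(C) * conj(chi_3(C))):
  1*(1)*conj(1) + 1*(1)*conj(1) + 2*(1)*conj(-1) + 2*(1)*conj(1) + 2*(1)*conj(-1)
  = (1) + (1) + (-2) + (2) + (-2)
  = 0.
Dividing by |G| = 8 gives 0/8 = 0, matching the row-orthogonality relation <chi_1, chi_3> = [chi_1 = chi_3].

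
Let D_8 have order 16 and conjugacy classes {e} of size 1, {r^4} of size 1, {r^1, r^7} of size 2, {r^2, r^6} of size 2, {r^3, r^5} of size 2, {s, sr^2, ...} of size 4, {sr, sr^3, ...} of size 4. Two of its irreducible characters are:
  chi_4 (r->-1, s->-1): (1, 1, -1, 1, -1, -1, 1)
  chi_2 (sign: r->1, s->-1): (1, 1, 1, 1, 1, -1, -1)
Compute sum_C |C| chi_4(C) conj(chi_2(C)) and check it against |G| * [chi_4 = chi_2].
Sum = 0; so <chi_4, chi_2> = 0 (distinct irreducibles are orthogonal).

Derivation: Compute term by term over conjugacy classes (|C| * chi_4(C) * conj(chi_2(C))):
  1*(1)*conj(1) + 1*(1)*conj(1) + 2*(-1)*conj(1) + 2*(1)*conj(1) + 2*(-1)*conj(1) + 4*(-1)*conj(-1) + 4*(1)*conj(-1)
  = (1) + (1) + (-2) + (2) + (-2) + (4) + (-4)
  = 0.
Dividing by |G| = 16 gives 0/16 = 0, matching the row-orthogonality relation <chi_4, chi_2> = [chi_4 = chi_2].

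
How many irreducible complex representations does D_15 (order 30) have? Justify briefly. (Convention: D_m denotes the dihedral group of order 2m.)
9

Reasoning: The number of irreducible complex representations of a finite group equals its number of conjugacy classes. D_15 has 9 conjugacy classes ((n+3)/2 for n odd), so D_15 (order 30) has exactly 9 irreducible complex representations.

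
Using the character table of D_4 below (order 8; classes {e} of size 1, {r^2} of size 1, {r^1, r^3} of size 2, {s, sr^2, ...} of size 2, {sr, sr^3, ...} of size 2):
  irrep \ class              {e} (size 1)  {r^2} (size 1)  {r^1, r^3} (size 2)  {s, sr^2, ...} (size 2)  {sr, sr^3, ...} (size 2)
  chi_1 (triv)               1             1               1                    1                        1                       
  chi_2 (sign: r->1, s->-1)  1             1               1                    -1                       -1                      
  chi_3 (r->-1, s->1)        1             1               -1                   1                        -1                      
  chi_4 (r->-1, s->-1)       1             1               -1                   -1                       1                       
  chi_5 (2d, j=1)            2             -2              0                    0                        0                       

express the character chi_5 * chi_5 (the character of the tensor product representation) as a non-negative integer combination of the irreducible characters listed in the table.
chi_5 tensor chi_5 = chi_1 + chi_2 + chi_3 + chi_4 (all other irreducibles have multiplicity 0).

Working: The character of a tensor product is the pointwise product (chi_5 * chi_5)(C) = chi_5(C) * chi_5(C):
  {e}: (2)*(2), {r^2}: (-2)*(-2), {r^1, r^3}: (0)*(0), {s, sr^2, ...}: (0)*(0), {sr, sr^3, ...}: (0)*(0)
so (chi_5 * chi_5) takes values
  {e} -> 4, {r^2} -> 4, {r^1, r^3} -> 0, {s, sr^2, ...} -> 0, {sr, sr^3, ...} -> 0.
Now take the inner product of this character with each irreducible chi from the table, <chi_5*chi_5, chi> = (1/8) sum_C |C| (chi_5*chi_5)(C) conj(chi(C)):
  <chi_5*chi_5, chi_1> = (1/8)[1*(4)*conj(1) + 1*(4)*conj(1) + 2*(0)*conj(1) + 2*(0)*conj(1) + 2*(0)*conj(1)]
      = (1/8)[(4) + (4) + (0) + (0) + (0)] = 8/8 = 1
  <chi_5*chi_5, chi_2> = (1/8)[1*(4)*conj(1) + 1*(4)*conj(1) + 2*(0)*conj(1) + 2*(0)*conj(-1) + 2*(0)*conj(-1)]
      = (1/8)[(4) + (4) + (0) + (0) + (0)] = 8/8 = 1
  <chi_5*chi_5, chi_3> = (1/8)[1*(4)*conj(1) + 1*(4)*conj(1) + 2*(0)*conj(-1) + 2*(0)*conj(1) + 2*(0)*conj(-1)]
      = (1/8)[(4) + (4) + (0) + (0) + (0)] = 8/8 = 1
  <chi_5*chi_5, chi_4> = (1/8)[1*(4)*conj(1) + 1*(4)*conj(1) + 2*(0)*conj(-1) + 2*(0)*conj(-1) + 2*(0)*conj(1)]
      = (1/8)[(4) + (4) + (0) + (0) + (0)] = 8/8 = 1
  <chi_5*chi_5, chi_5> = (1/8)[1*(4)*conj(2) + 1*(4)*conj(-2) + 2*(0)*conj(0) + 2*(0)*conj(0) + 2*(0)*conj(0)]
      = (1/8)[(8) + (-8) + (0) + (0) + (0)] = 0/8 = 0
Hence the multiplicities are chi_1: 1, chi_2: 1, chi_3: 1, chi_4: 1. Dimension check: dim(chi_5)*dim(chi_5) = 2*2 = 4 and sum (mult * dim) = 1*1 + 1*1 + 1*1 + 1*1 = 4.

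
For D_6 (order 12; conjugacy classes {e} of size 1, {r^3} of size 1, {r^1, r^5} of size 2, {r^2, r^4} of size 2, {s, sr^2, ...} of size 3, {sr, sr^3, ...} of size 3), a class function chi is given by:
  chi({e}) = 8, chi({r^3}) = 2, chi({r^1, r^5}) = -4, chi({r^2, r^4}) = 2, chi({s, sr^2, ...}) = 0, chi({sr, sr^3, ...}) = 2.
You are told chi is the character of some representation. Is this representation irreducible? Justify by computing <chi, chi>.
Not irreducible (reducible): <chi, chi> = 10 > 1.

Derivation: <chi, chi> = (1/|G|) sum_C |C| * |chi(C)|^2 = (1/12)[1*|8|^2 + 1*|2|^2 + 2*|-4|^2 + 2*|2|^2 + 3*|0|^2 + 3*|2|^2]
  = (1/12)[(64) + (4) + (32) + (8) + (0) + (12)] = 120/12 = 10.
A character is irreducible iff <chi, chi> = 1, so this representation is reducible.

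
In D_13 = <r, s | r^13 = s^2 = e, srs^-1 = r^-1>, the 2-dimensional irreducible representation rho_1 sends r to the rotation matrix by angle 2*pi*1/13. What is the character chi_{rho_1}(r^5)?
chi_{rho_1}(r^5) = 2*cos(2*pi*1*5/13) = -2*cos(3*pi/13)

Explanation: rho_1(r^5) is rotation by angle 2*pi*1*5/13, whose trace is 2*cos(2*pi*1*5/13) = -2*cos(3*pi/13).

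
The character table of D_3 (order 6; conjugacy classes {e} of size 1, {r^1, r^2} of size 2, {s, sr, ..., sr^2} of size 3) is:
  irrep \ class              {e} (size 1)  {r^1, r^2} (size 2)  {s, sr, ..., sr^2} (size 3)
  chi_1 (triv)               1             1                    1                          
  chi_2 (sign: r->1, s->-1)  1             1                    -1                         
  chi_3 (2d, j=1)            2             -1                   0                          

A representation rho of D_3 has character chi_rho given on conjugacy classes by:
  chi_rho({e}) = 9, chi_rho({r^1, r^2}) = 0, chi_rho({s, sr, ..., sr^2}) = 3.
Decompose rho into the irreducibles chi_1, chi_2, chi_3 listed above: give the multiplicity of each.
Multiplicities: chi_1: 3, chi_2: 0, chi_3: 3.

Derivation: Use <chi_rho, chi> = (1/|G|) sum_C |C| * chi_rho(C) * conj(chi(C)) with |G| = 6 for each irreducible chi in the table:
  <chi_rho, chi_1> = (1/6)[1*(9)*conj(1) + 2*(0)*conj(1) + 3*(3)*conj(1)]
      = (1/6)[(9) + (0) + (9)] = 18/6 = 3
  <chi_rho, chi_2> = (1/6)[1*(9)*conj(1) + 2*(0)*conj(1) + 3*(3)*conj(-1)]
      = (1/6)[(9) + (0) + (-9)] = 0/6 = 0
  <chi_rho, chi_3> = (1/6)[1*(9)*conj(2) + 2*(0)*conj(-1) + 3*(3)*conj(0)]
      = (1/6)[(18) + (0) + (0)] = 18/6 = 3
Dimension check: dim(rho) = sum (mult * dim) = 3*1 + 0*1 + 3*2 = 9 = chi_rho(e) = 9.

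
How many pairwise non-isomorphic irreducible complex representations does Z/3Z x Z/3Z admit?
9

Proof sketch: The number of irreducible complex representations of a finite group equals its number of conjugacy classes. Z/3Z x Z/3Z is abelian of order 9, so every element is its own conjugacy class: 9 classes, so Z/3Z x Z/3Z (order 9) has exactly 9 irreducible complex representations.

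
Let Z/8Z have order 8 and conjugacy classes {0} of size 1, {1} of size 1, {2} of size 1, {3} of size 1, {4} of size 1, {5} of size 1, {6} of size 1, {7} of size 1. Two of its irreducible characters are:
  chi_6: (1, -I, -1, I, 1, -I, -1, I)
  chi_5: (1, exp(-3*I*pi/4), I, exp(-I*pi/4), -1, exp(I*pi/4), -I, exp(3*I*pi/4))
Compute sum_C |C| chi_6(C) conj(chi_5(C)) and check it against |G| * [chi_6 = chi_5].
Sum = 0; so <chi_6, chi_5> = 0 (distinct irreducibles are orthogonal).

Details: Compute term by term over conjugacy classes (|C| * chi_6(C) * conj(chi_5(C))):
  1*(1)*conj(1) + 1*(-I)*conj(exp(-3*I*pi/4)) + 1*(-1)*conj(I) + 1*(I)*conj(exp(-I*pi/4)) + 1*(1)*conj(-1) + 1*(-I)*conj(exp(I*pi/4)) + 1*(-1)*conj(-I) + 1*(I)*conj(exp(3*I*pi/4))
  = (1) + (-exp(-3*I*pi/4)) + (I) + (exp(3*I*pi/4)) + (-1) + (-exp(I*pi/4)) + (-I) + (exp(-I*pi/4))
  = 0.
(Exp terms are combined using exp(i*s)*conj(exp(i*t)) = exp(i*(s-t)), and sums of them are collapsed using the identity that for every m > 1 the m distinct m-th roots of unity sum to 0, e.g. 1 + exp(2*I*pi/3) + exp(-2*I*pi/3) = 0.)
Dividing by |G| = 8 gives 0/8 = 0, matching the row-orthogonality relation <chi_6, chi_5> = [chi_6 = chi_5].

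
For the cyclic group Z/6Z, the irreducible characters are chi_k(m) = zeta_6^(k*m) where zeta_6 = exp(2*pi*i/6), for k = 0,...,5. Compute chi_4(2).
chi_4(2) = zeta_6^8 = exp(2*I*pi/3)

Proof sketch: chi_4(2) = zeta_6^(4*2) = zeta_6^8. Since zeta_6^6 = 1, this equals zeta_6^2 = exp(2*pi*i*2/6) = exp(2*I*pi/3).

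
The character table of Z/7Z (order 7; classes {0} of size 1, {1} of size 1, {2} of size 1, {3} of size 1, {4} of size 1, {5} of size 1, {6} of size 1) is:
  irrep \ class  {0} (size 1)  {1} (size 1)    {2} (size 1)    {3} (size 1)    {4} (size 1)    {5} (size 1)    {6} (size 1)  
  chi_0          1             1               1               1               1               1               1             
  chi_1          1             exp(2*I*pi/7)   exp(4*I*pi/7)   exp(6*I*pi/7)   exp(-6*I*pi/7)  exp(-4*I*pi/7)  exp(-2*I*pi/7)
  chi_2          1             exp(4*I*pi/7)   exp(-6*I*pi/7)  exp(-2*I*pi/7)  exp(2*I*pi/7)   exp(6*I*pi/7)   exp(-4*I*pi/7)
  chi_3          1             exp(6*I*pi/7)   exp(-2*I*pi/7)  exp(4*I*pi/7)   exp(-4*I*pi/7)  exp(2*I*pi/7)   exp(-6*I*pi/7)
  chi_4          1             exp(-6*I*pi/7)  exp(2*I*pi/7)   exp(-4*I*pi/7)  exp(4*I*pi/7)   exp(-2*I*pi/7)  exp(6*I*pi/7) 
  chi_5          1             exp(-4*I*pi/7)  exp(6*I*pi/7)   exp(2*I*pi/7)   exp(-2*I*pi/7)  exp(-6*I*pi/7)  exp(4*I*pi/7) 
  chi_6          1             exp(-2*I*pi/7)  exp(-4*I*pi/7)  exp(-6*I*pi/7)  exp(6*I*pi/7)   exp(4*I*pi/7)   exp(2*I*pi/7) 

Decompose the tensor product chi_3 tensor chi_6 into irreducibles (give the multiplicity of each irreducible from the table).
chi_3 tensor chi_6 = chi_2 (all other irreducibles have multiplicity 0).

Derivation: The character of a tensor product is the pointwise product (chi_3 * chi_6)(C) = chi_3(C) * chi_6(C):
  {0}: (1)*(1), {1}: (exp(6*I*pi/7))*(exp(-2*I*pi/7)), {2}: (exp(-2*I*pi/7))*(exp(-4*I*pi/7)), {3}: (exp(4*I*pi/7))*(exp(-6*I*pi/7)), {4}: (exp(-4*I*pi/7))*(exp(6*I*pi/7)), {5}: (exp(2*I*pi/7))*(exp(4*I*pi/7)), {6}: (exp(-6*I*pi/7))*(exp(2*I*pi/7))
so (chi_3 * chi_6) takes values
  {0} -> 1, {1} -> exp(4*I*pi/7), {2} -> exp(-6*I*pi/7), {3} -> exp(-2*I*pi/7), {4} -> exp(2*I*pi/7), {5} -> exp(6*I*pi/7), {6} -> exp(-4*I*pi/7).
Now take the inner product of this character with each irreducible chi from the table, <chi_3*chi_6, chi> = (1/7) sum_C |C| (chi_3*chi_6)(C) conj(chi(C)):
  <chi_3*chi_6, chi_0> = (1/7)[1*(1)*conj(1) + 1*(exp(4*I*pi/7))*conj(1) + 1*(exp(-6*I*pi/7))*conj(1) + 1*(exp(-2*I*pi/7))*conj(1) + 1*(exp(2*I*pi/7))*conj(1) + 1*(exp(6*I*pi/7))*conj(1) + 1*(exp(-4*I*pi/7))*conj(1)]
      = (1/7)[(1) + (exp(4*I*pi/7)) + (exp(-6*I*pi/7)) + (exp(-2*I*pi/7)) + (exp(2*I*pi/7)) + (exp(6*I*pi/7)) + (exp(-4*I*pi/7))] = 0/7 = 0
  <chi_3*chi_6, chi_1> = (1/7)[1*(1)*conj(1) + 1*(exp(4*I*pi/7))*conj(exp(2*I*pi/7)) + 1*(exp(-6*I*pi/7))*conj(exp(4*I*pi/7)) + 1*(exp(-2*I*pi/7))*conj(exp(6*I*pi/7)) + 1*(exp(2*I*pi/7))*conj(exp(-6*I*pi/7)) + 1*(exp(6*I*pi/7))*conj(exp(-4*I*pi/7)) + 1*(exp(-4*I*pi/7))*conj(exp(-2*I*pi/7))]
      = (1/7)[(1) + (exp(2*I*pi/7)) + (exp(4*I*pi/7)) + (exp(6*I*pi/7)) + (exp(-6*I*pi/7)) + (exp(-4*I*pi/7)) + (exp(-2*I*pi/7))] = 0/7 = 0
  <chi_3*chi_6, chi_2> = (1/7)[1*(1)*conj(1) + 1*(exp(4*I*pi/7))*conj(exp(4*I*pi/7)) + 1*(exp(-6*I*pi/7))*conj(exp(-6*I*pi/7)) + 1*(exp(-2*I*pi/7))*conj(exp(-2*I*pi/7)) + 1*(exp(2*I*pi/7))*conj(exp(2*I*pi/7)) + 1*(exp(6*I*pi/7))*conj(exp(6*I*pi/7)) + 1*(exp(-4*I*pi/7))*conj(exp(-4*I*pi/7))]
      = (1/7)[(1) + (1) + (1) + (1) + (1) + (1) + (1)] = 7/7 = 1
  <chi_3*chi_6, chi_3> = (1/7)[1*(1)*conj(1) + 1*(exp(4*I*pi/7))*conj(exp(6*I*pi/7)) + 1*(exp(-6*I*pi/7))*conj(exp(-2*I*pi/7)) + 1*(exp(-2*I*pi/7))*conj(exp(4*I*pi/7)) + 1*(exp(2*I*pi/7))*conj(exp(-4*I*pi/7)) + 1*(exp(6*I*pi/7))*conj(exp(2*I*pi/7)) + 1*(exp(-4*I*pi/7))*conj(exp(-6*I*pi/7))]
      = (1/7)[(1) + (exp(-2*I*pi/7)) + (exp(-4*I*pi/7)) + (exp(-6*I*pi/7)) + (exp(6*I*pi/7)) + (exp(4*I*pi/7)) + (exp(2*I*pi/7))] = 0/7 = 0
  <chi_3*chi_6, chi_4> = (1/7)[1*(1)*conj(1) + 1*(exp(4*I*pi/7))*conj(exp(-6*I*pi/7)) + 1*(exp(-6*I*pi/7))*conj(exp(2*I*pi/7)) + 1*(exp(-2*I*pi/7))*conj(exp(-4*I*pi/7)) + 1*(exp(2*I*pi/7))*conj(exp(4*I*pi/7)) + 1*(exp(6*I*pi/7))*conj(exp(-2*I*pi/7)) + 1*(exp(-4*I*pi/7))*conj(exp(6*I*pi/7))]
      = (1/7)[(1) + (exp(-4*I*pi/7)) + (exp(6*I*pi/7)) + (exp(2*I*pi/7)) + (exp(-2*I*pi/7)) + (exp(-6*I*pi/7)) + (exp(4*I*pi/7))] = 0/7 = 0
  <chi_3*chi_6, chi_5> = (1/7)[1*(1)*conj(1) + 1*(exp(4*I*pi/7))*conj(exp(-4*I*pi/7)) + 1*(exp(-6*I*pi/7))*conj(exp(6*I*pi/7)) + 1*(exp(-2*I*pi/7))*conj(exp(2*I*pi/7)) + 1*(exp(2*I*pi/7))*conj(exp(-2*I*pi/7)) + 1*(exp(6*I*pi/7))*conj(exp(-6*I*pi/7)) + 1*(exp(-4*I*pi/7))*conj(exp(4*I*pi/7))]
      = (1/7)[(1) + (exp(-6*I*pi/7)) + (exp(2*I*pi/7)) + (exp(-4*I*pi/7)) + (exp(4*I*pi/7)) + (exp(-2*I*pi/7)) + (exp(6*I*pi/7))] = 0/7 = 0
  <chi_3*chi_6, chi_6> = (1/7)[1*(1)*conj(1) + 1*(exp(4*I*pi/7))*conj(exp(-2*I*pi/7)) + 1*(exp(-6*I*pi/7))*conj(exp(-4*I*pi/7)) + 1*(exp(-2*I*pi/7))*conj(exp(-6*I*pi/7)) + 1*(exp(2*I*pi/7))*conj(exp(6*I*pi/7)) + 1*(exp(6*I*pi/7))*conj(exp(4*I*pi/7)) + 1*(exp(-4*I*pi/7))*conj(exp(2*I*pi/7))]
      = (1/7)[(1) + (exp(6*I*pi/7)) + (exp(-2*I*pi/7)) + (exp(4*I*pi/7)) + (exp(-4*I*pi/7)) + (exp(2*I*pi/7)) + (exp(-6*I*pi/7))] = 0/7 = 0
(Exp terms are combined using exp(i*s)*conj(exp(i*t)) = exp(i*(s-t)), and sums of them are collapsed using the identity that for every m > 1 the m distinct m-th roots of unity sum to 0, e.g. 1 + exp(2*I*pi/3) + exp(-2*I*pi/3) = 0.)
Hence the multiplicities are chi_2: 1. Dimension check: dim(chi_3)*dim(chi_6) = 1*1 = 1 and sum (mult * dim) = 1*1 = 1.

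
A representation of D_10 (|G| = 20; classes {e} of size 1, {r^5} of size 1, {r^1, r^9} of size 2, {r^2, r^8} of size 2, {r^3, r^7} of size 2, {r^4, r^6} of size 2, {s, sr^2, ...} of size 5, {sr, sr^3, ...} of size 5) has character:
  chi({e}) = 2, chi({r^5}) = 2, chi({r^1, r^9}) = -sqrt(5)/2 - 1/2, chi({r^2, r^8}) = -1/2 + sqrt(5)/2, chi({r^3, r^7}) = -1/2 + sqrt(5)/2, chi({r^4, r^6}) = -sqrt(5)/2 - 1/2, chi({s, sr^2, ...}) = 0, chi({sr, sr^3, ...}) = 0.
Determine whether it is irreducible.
Irreducible: <chi, chi> = 1.

Reasoning: <chi, chi> = (1/|G|) sum_C |C| * |chi(C)|^2 = (1/20)[1*|2|^2 + 1*|2|^2 + 2*|-sqrt(5)/2 - 1/2|^2 + 2*|-1/2 + sqrt(5)/2|^2 + 2*|-1/2 + sqrt(5)/2|^2 + 2*|-sqrt(5)/2 - 1/2|^2 + 5*|0|^2 + 5*|0|^2]
  = (1/20)[(4) + (4) + (sqrt(5) + 3) + (3 - sqrt(5)) + (3 - sqrt(5)) + (sqrt(5) + 3) + (0) + (0)] = 20/20 = 1.
A character is irreducible iff <chi, chi> = 1, so this representation is irreducible.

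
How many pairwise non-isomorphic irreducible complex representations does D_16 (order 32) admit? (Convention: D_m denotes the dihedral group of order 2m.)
11

Explanation: The number of irreducible complex representations of a finite group equals its number of conjugacy classes. D_16 has 11 conjugacy classes (n/2 + 3 for n even), so D_16 (order 32) has exactly 11 irreducible complex representations.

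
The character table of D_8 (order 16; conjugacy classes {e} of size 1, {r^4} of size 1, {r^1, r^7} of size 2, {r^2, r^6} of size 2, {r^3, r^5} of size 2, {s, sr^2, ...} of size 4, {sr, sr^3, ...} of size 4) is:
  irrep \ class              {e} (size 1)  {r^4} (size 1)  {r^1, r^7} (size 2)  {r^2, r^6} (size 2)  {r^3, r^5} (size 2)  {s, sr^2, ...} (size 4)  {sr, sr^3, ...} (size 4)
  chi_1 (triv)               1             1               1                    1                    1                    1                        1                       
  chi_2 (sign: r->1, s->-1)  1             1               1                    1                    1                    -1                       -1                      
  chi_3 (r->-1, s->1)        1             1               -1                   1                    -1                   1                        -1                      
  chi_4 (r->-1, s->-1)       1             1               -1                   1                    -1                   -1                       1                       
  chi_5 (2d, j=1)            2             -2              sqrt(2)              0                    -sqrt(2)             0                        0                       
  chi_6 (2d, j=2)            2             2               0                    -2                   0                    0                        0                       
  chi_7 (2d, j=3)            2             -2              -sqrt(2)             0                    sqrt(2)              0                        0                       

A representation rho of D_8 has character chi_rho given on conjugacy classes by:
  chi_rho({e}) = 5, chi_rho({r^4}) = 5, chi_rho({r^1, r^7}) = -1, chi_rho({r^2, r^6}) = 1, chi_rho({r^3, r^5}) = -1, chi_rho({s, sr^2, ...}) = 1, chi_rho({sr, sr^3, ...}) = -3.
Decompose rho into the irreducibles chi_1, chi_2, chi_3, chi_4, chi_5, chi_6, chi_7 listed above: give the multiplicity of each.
Multiplicities: chi_1: 0, chi_2: 1, chi_3: 2, chi_4: 0, chi_5: 0, chi_6: 1, chi_7: 0.

Details: Use <chi_rho, chi> = (1/|G|) sum_C |C| * chi_rho(C) * conj(chi(C)) with |G| = 16 for each irreducible chi in the table:
  <chi_rho, chi_1> = (1/16)[1*(5)*conj(1) + 1*(5)*conj(1) + 2*(-1)*conj(1) + 2*(1)*conj(1) + 2*(-1)*conj(1) + 4*(1)*conj(1) + 4*(-3)*conj(1)]
      = (1/16)[(5) + (5) + (-2) + (2) + (-2) + (4) + (-12)] = 0/16 = 0
  <chi_rho, chi_2> = (1/16)[1*(5)*conj(1) + 1*(5)*conj(1) + 2*(-1)*conj(1) + 2*(1)*conj(1) + 2*(-1)*conj(1) + 4*(1)*conj(-1) + 4*(-3)*conj(-1)]
      = (1/16)[(5) + (5) + (-2) + (2) + (-2) + (-4) + (12)] = 16/16 = 1
  <chi_rho, chi_3> = (1/16)[1*(5)*conj(1) + 1*(5)*conj(1) + 2*(-1)*conj(-1) + 2*(1)*conj(1) + 2*(-1)*conj(-1) + 4*(1)*conj(1) + 4*(-3)*conj(-1)]
      = (1/16)[(5) + (5) + (2) + (2) + (2) + (4) + (12)] = 32/16 = 2
  <chi_rho, chi_4> = (1/16)[1*(5)*conj(1) + 1*(5)*conj(1) + 2*(-1)*conj(-1) + 2*(1)*conj(1) + 2*(-1)*conj(-1) + 4*(1)*conj(-1) + 4*(-3)*conj(1)]
      = (1/16)[(5) + (5) + (2) + (2) + (2) + (-4) + (-12)] = 0/16 = 0
  <chi_rho, chi_5> = (1/16)[1*(5)*conj(2) + 1*(5)*conj(-2) + 2*(-1)*conj(sqrt(2)) + 2*(1)*conj(0) + 2*(-1)*conj(-sqrt(2)) + 4*(1)*conj(0) + 4*(-3)*conj(0)]
      = (1/16)[(10) + (-10) + (-2*sqrt(2)) + (0) + (2*sqrt(2)) + (0) + (0)] = 0/16 = 0
  <chi_rho, chi_6> = (1/16)[1*(5)*conj(2) + 1*(5)*conj(2) + 2*(-1)*conj(0) + 2*(1)*conj(-2) + 2*(-1)*conj(0) + 4*(1)*conj(0) + 4*(-3)*conj(0)]
      = (1/16)[(10) + (10) + (0) + (-4) + (0) + (0) + (0)] = 16/16 = 1
  <chi_rho, chi_7> = (1/16)[1*(5)*conj(2) + 1*(5)*conj(-2) + 2*(-1)*conj(-sqrt(2)) + 2*(1)*conj(0) + 2*(-1)*conj(sqrt(2)) + 4*(1)*conj(0) + 4*(-3)*conj(0)]
      = (1/16)[(10) + (-10) + (2*sqrt(2)) + (0) + (-2*sqrt(2)) + (0) + (0)] = 0/16 = 0
Dimension check: dim(rho) = sum (mult * dim) = 0*1 + 1*1 + 2*1 + 0*1 + 0*2 + 1*2 + 0*2 = 5 = chi_rho(e) = 5.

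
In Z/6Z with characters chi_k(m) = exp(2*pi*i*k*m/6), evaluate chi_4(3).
chi_4(3) = zeta_6^12 = 1

Justification: chi_4(3) = zeta_6^(4*3) = zeta_6^12. Since zeta_6^6 = 1, this equals zeta_6^0 = exp(2*pi*i*0/6) = 1.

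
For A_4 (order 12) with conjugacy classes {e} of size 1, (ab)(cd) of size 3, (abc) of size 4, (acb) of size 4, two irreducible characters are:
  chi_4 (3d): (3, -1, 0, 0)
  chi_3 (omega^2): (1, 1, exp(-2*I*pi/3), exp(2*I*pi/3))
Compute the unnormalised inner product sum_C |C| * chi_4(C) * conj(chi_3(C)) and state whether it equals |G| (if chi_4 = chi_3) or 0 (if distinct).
Sum = 0; so <chi_4, chi_3> = 0 (distinct irreducibles are orthogonal).

Explanation: Compute term by term over conjugacy classes (|C| * chi_4(C) * conj(chi_3(C))):
  1*(3)*conj(1) + 3*(-1)*conj(1) + 4*(0)*conj(exp(-2*I*pi/3)) + 4*(0)*conj(exp(2*I*pi/3))
  = (3) + (-3) + (0) + (0)
  = 0.
(Exp terms are combined using exp(i*s)*conj(exp(i*t)) = exp(i*(s-t)), and sums of them are collapsed using the identity that for every m > 1 the m distinct m-th roots of unity sum to 0, e.g. 1 + exp(2*I*pi/3) + exp(-2*I*pi/3) = 0.)
Dividing by |G| = 12 gives 0/12 = 0, matching the row-orthogonality relation <chi_4, chi_3> = [chi_4 = chi_3].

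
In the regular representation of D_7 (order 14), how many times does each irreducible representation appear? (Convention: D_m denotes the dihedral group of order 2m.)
Each irreducible V_i of dimension d_i appears with multiplicity d_i, i.e. rho_reg = (direct sum over all irreducibles V_i) d_i V_i. The irreducible dimensions for D_7 are 1, 1, 2, 2, 2: 2 irreducibles of dimension 1, each with multiplicity 1; 3 irreducibles of dimension 2, each with multiplicity 2. Total dimension 2*1*1 + 3*2*2 = 14 = |G|.

Working: General theorem: in the regular representation of a finite group G, each irreducible appears with multiplicity equal to its dimension. Check: dim(rho_reg) = sum d_i^2 = 1 + 1 + 4 + 4 + 4 = 14 = |G|.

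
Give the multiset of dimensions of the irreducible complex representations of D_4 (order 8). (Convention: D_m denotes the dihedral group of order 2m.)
Dimensions: 1, 1, 1, 1, 2

Details: There are 5 irreducibles (= number of conjugacy classes). Their dimensions d_i satisfy sum d_i^2 = |G| = 8: 1 + 1 + 1 + 1 + 4 = 8.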